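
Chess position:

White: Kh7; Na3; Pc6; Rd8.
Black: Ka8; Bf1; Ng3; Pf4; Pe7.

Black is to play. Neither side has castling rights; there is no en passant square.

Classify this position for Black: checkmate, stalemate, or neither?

Black to move; black king on a8.
In check: yes, from the white rook on d8.
Legal moves for Black: Ka7.
Black is in check but has 1 legal move → neither.

neither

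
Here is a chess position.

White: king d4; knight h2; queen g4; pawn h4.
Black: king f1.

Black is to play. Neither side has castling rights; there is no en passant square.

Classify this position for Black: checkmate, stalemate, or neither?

Black to move; black king on f1.
In check: yes, from the white knight on h2.
Legal moves for Black: Kf2, Ke1.
Black is in check but has 2 legal moves → neither.

neither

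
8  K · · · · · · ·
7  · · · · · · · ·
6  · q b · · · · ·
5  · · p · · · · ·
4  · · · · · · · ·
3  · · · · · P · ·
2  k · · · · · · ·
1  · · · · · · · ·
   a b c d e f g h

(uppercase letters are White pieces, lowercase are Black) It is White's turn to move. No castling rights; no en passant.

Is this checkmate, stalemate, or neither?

White to move; white king on a8.
In check: yes, from the black bishop on c6.
King squares — a7: attacked by Qb6; b7: attacked by Qb6; b8: attacked by Qb6.
Legal moves for White: none.
In check with no legal moves → checkmate.

checkmate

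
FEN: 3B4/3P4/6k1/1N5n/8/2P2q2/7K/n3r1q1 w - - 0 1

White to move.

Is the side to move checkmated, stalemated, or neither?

checkmate

White to move; white king on h2.
In check: yes, from the black queen on g1.
King squares — g1: attacked by Re1; h1: attacked by Qg1; g2: attacked by Qg1; g3: attacked by Qg1; h3: attacked by Qf3.
Legal moves for White: none.
In check with no legal moves → checkmate.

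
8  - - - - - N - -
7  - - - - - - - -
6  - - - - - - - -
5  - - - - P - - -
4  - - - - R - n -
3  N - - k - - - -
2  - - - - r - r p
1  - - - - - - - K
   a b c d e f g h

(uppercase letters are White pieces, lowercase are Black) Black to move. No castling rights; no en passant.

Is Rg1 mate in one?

yes

After Rg1: white king on h1; in check: yes, from the black rook on g1.
King squares — g1: attacked by Ph2; g2: attacked by Rg1; h2: attacked by Re2.
White has no legal moves → checkmate.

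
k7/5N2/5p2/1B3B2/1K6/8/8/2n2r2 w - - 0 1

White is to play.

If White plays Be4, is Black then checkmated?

After Be4: black king on a8; in check: yes, from the white bishop on e4.
Black has 2 legal replies: Kb8, Ka7.
In check but a legal move exists → not checkmate.

no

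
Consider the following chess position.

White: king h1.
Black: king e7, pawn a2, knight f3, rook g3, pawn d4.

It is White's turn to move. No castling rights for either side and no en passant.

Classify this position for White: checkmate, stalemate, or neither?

stalemate

White to move; white king on h1.
In check: no.
King squares — g1: attacked by Nf3; g2: attacked by Rg3; h2: attacked by Nf3.
Legal moves for White: none.
Not in check and no legal moves → stalemate.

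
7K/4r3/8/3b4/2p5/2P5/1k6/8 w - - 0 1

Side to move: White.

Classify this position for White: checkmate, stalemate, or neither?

White to move; white king on h8.
In check: no.
King squares — g7: attacked by Re7; h7: attacked by Re7; g8: attacked by Bd5.
Legal moves for White: none.
Not in check and no legal moves → stalemate.

stalemate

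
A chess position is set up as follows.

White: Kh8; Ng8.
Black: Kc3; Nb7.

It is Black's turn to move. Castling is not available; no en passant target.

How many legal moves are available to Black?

Black to move; king on c3.
In check: no.
Legal moves: Nd8, Nd6, Nc5, Na5, Kd4, Kc4, Kb4, Kd3, Kb3, Kd2, Kc2, Kb2.
Count: 12.

12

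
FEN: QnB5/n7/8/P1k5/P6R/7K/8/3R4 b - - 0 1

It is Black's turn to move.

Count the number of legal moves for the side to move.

Black to move; king on c5.
In check: no.
Legal moves: Nd7, Nbc6, Na6, Nxc8, Nac6, Nb5.
Count: 6.

6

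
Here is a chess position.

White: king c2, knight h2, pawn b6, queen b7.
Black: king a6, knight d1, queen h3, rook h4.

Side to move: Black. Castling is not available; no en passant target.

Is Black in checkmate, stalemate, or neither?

Black to move; black king on a6.
In check: yes, from the white queen on b7.
King squares — a5: available; b5: available; b6: attacked by Qb7; a7: attacked by Pb6; b7: available.
Legal moves for Black: Kxb7, Kb5, Ka5.
Black is in check but has 3 legal moves → neither.

neither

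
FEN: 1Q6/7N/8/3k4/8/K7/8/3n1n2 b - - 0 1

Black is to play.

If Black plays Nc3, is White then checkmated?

After Nc3: white king on a3; in check: no.
White is not in check, so this cannot be checkmate.

no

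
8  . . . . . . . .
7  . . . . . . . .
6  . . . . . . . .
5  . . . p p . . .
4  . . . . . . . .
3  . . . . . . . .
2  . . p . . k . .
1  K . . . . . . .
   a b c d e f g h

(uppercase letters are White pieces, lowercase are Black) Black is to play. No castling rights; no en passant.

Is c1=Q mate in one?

no

After c1=Q: white king on a1; in check: yes, from the black queen on c1.
White has 1 legal reply: Ka2.
In check but a legal move exists → not checkmate.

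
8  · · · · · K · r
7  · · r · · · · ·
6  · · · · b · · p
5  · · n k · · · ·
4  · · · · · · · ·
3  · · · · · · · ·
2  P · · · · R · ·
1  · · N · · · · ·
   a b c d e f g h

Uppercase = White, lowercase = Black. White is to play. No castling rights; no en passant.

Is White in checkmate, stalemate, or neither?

checkmate

White to move; white king on f8.
In check: yes, from the black rook on h8.
King squares — e7: attacked by Rc7; f7: attacked by Be6; g7: attacked by Rc7; e8: attacked by Rh8; g8: attacked by Be6.
Legal moves for White: none.
In check with no legal moves → checkmate.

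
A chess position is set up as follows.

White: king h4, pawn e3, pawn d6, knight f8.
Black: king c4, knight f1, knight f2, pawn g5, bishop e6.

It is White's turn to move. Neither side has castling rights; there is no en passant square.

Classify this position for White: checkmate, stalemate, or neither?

White to move; white king on h4.
In check: yes, from the black pawn on g5.
Legal moves for White: Kh5, Kxg5.
White is in check but has 2 legal moves → neither.

neither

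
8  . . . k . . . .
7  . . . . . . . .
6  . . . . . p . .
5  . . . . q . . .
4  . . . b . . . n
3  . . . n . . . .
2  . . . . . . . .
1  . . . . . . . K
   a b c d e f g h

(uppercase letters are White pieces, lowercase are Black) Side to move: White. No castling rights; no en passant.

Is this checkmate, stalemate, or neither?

stalemate

White to move; white king on h1.
In check: no.
King squares — g1: attacked by Bd4; g2: attacked by Nh4; h2: attacked by Qe5.
Legal moves for White: none.
Not in check and no legal moves → stalemate.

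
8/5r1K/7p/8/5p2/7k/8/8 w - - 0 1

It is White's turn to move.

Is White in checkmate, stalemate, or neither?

White to move; white king on h7.
In check: yes, from the black rook on f7.
King squares — g6: available; h6: available; g7: attacked by Rf7; g8: available; h8: available.
Legal moves for White: Kh8, Kg8, Kxh6, Kg6.
White is in check but has 4 legal moves → neither.

neither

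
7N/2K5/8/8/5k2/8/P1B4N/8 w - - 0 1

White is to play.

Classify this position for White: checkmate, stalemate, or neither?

neither

White to move; white king on c7.
In check: no.
Legal moves for White include: Nf7, Ng6+, Kd8, Kc8, Kb8, Kd7, Kb7, Kd6, Kc6, Kb6, Ng4, Nf3, Nf1, Bh7, Bg6, Bf5, Be4, Ba4, ... (list truncated; more exist).
White has legal moves and is not in check → neither.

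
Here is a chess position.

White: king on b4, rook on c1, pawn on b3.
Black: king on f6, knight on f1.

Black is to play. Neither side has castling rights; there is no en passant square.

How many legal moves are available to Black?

12

Black to move; king on f6.
In check: no.
Legal moves: Kg7, Kf7, Ke7, Kg6, Ke6, Kg5, Kf5, Ke5, Ng3, Ne3, Nh2, Nd2.
Count: 12.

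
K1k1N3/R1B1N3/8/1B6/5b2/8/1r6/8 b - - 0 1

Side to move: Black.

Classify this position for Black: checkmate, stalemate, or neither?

Black to move; black king on c8.
In check: yes, from the white knight on e7.
King squares — b7: attacked by Ra7; c7: attacked by Ra7; d7: attacked by Bb5; b8: attacked by Bc7; d8: attacked by Bc7.
Legal moves for Black: none.
In check with no legal moves → checkmate.

checkmate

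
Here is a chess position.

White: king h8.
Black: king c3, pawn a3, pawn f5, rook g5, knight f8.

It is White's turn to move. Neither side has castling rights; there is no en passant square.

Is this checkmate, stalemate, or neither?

stalemate

White to move; white king on h8.
In check: no.
King squares — g7: attacked by Rg5; h7: attacked by Nf8; g8: attacked by Rg5.
Legal moves for White: none.
Not in check and no legal moves → stalemate.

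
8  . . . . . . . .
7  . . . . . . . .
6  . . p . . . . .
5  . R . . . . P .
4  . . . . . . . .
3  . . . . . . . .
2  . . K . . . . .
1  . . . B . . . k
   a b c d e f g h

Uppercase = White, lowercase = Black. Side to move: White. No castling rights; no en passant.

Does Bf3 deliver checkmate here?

After Bf3: black king on h1; in check: yes, from the white bishop on f3.
Black has 2 legal replies: Kh2, Kg1.
In check but a legal move exists → not checkmate.

no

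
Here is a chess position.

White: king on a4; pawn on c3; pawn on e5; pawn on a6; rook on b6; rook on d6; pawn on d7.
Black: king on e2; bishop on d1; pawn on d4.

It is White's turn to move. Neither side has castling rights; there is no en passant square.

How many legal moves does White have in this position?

White to move; king on a4.
In check: yes, from the black bishop on d1.
Legal moves: Kb5, Ka5, Kb4, Ka3, Rb3.
Count: 5.

5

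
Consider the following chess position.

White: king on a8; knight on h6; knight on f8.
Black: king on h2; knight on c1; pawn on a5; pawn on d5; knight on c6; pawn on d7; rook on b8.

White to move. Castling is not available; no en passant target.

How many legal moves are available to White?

0

White to move; king on a8.
In check: yes, from the black rook on b8.
Legal moves: none.
Count: 0.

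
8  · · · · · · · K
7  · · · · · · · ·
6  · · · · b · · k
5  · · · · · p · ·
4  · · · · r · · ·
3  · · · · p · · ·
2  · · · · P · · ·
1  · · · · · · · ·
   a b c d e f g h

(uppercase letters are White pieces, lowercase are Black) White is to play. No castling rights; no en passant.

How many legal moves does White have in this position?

White to move; king on h8.
In check: no.
Legal moves: none.
Count: 0.

0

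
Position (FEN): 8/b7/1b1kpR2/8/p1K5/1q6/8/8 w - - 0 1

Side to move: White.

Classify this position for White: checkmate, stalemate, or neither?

White to move; white king on c4.
In check: yes, from the black queen on b3.
King squares — b3: attacked by Pa4; c3: attacked by Qb3; d3: attacked by Qb3; b4: attacked by Qb3; d4: attacked by Bb6; b5: attacked by Qb3; c5: attacked by Bb6; d5: attacked by Qb3.
Legal moves for White: none.
In check with no legal moves → checkmate.

checkmate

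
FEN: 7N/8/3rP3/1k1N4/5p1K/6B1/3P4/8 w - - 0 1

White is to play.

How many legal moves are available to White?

White to move; king on h4.
In check: no.
Legal moves: Nf7, Ng6, Ne7, Nc7+, Nf6, Nb6, Nxf4, Nb4, Ne3, Nc3+, Kh5, Kg5, Kg4, Kh3, Bxf4, Bh2, Bf2, Be1, e7, d3, d4.
Count: 21.

21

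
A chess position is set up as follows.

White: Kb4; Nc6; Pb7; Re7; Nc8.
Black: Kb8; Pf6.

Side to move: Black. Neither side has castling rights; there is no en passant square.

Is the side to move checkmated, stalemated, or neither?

checkmate

Black to move; black king on b8.
In check: yes, from the white knight on c6.
King squares — a7: attacked by Nc6; b7: attacked by Re7; c7: attacked by Re7; a8: attacked by Pb7; c8: attacked by Pb7.
Legal moves for Black: none.
In check with no legal moves → checkmate.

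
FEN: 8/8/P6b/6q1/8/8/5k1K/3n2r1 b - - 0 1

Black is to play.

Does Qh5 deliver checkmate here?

yes

After Qh5: white king on h2; in check: yes, from the black queen on h5.
King squares — g1: attacked by Kf2; h1: attacked by Rg1; g2: attacked by Rg1; g3: attacked by Rg1; h3: attacked by Qh5.
White has no legal moves → checkmate.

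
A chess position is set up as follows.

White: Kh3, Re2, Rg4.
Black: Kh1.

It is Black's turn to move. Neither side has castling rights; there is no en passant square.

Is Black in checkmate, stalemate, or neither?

stalemate

Black to move; black king on h1.
In check: no.
King squares — g1: attacked by Rg4; g2: attacked by Re2; h2: attacked by Re2.
Legal moves for Black: none.
Not in check and no legal moves → stalemate.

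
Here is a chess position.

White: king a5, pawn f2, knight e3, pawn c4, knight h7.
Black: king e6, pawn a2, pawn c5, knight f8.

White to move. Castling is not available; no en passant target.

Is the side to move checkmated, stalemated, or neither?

White to move; white king on a5.
In check: no.
Legal moves for White: Nxf8+, Nf6, Ng5+, Kb6, Ka6, Kb5, Ka4, Nf5, Nd5, Ng4, Ng2, Nc2, Nf1, Nd1, f3, f4.
White has 16 legal moves and is not in check → neither.

neither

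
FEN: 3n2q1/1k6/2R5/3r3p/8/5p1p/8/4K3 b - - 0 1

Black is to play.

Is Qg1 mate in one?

After Qg1: white king on e1; in check: yes, from the black queen on g1.
King squares — d1: attacked by Qg1; f1: attacked by Qg1; d2: attacked by Rd5; e2: attacked by Pf3; f2: attacked by Qg1.
White has no legal moves → checkmate.

yes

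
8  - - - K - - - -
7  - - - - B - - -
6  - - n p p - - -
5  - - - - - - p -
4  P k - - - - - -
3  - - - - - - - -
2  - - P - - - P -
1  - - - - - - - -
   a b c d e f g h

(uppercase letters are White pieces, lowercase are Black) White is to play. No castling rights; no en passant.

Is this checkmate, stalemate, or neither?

neither

White to move; white king on d8.
In check: yes, from the black knight on c6.
King squares — c7: available; d7: available; e7: own bishop; c8: available; e8: available.
Legal moves for White: Ke8, Kc8, Kd7, Kc7.
White is in check but has 4 legal moves → neither.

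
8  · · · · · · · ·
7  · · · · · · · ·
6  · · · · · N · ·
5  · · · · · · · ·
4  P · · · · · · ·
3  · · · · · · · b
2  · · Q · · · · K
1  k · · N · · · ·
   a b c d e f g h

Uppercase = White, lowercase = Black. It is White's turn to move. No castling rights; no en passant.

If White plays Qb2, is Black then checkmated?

After Qb2: black king on a1; in check: yes, from the white queen on b2.
King squares — b1: attacked by Qb2; a2: attacked by Qb2; b2: attacked by Nd1.
Black has no legal moves → checkmate.

yes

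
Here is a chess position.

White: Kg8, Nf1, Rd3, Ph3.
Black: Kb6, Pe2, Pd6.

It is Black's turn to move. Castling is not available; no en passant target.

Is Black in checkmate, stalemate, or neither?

neither

Black to move; black king on b6.
In check: no.
Legal moves for Black: Kc7, Kb7, Ka7, Kc6, Ka6, Kc5, Kb5, Ka5, exf1=Q, exf1=R, exf1=B, exf1=N, d5, e1=Q, e1=R, e1=B, e1=N.
Black has 17 legal moves and is not in check → neither.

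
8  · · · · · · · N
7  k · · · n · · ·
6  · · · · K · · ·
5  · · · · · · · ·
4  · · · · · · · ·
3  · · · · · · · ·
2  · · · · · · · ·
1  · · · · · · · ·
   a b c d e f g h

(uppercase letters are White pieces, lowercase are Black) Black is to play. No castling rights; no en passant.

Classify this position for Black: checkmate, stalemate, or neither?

neither

Black to move; black king on a7.
In check: no.
Legal moves for Black: Ng8, Nc8, Ng6, Nc6, Nf5, Nd5, Kb8, Ka8, Kb7, Kb6, Ka6.
Black has 11 legal moves and is not in check → neither.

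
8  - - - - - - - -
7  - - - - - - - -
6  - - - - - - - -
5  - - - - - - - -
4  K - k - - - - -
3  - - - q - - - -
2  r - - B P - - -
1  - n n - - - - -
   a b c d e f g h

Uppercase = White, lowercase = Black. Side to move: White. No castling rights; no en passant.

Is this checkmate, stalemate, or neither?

White to move; white king on a4.
In check: yes, from the black rook on a2.
King squares — a3: attacked by Nb1; b3: attacked by Nc1; b4: attacked by Kc4; a5: attacked by Ra2; b5: attacked by Kc4.
Legal moves for White: none.
In check with no legal moves → checkmate.

checkmate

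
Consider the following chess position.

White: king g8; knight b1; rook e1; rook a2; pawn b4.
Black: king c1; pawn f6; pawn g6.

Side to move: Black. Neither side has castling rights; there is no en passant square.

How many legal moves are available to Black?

0

Black to move; king on c1.
In check: yes, from the white rook on e1.
Legal moves: none.
Count: 0.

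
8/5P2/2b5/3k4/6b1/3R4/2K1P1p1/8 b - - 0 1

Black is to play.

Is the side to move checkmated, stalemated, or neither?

Black to move; black king on d5.
In check: yes, from the white rook on d3.
King squares — c4: available; d4: attacked by Rd3; e4: available; c5: available; e5: available; c6: own bishop; d6: attacked by Rd3; e6: available.
Legal moves for Black: Ke6, Ke5, Kc5, Ke4, Kc4.
Black is in check but has 5 legal moves → neither.

neither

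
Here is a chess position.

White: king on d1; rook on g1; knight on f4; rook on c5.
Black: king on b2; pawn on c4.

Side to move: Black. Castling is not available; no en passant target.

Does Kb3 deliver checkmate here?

no

After Kb3: white king on d1; in check: no.
White is not in check, so this cannot be checkmate.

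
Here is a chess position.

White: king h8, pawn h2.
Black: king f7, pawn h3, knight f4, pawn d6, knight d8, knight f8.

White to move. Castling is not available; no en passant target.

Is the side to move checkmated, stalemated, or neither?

stalemate

White to move; white king on h8.
In check: no.
King squares — g7: attacked by Kf7; h7: attacked by Nf8; g8: attacked by Kf7.
Legal moves for White: none.
Not in check and no legal moves → stalemate.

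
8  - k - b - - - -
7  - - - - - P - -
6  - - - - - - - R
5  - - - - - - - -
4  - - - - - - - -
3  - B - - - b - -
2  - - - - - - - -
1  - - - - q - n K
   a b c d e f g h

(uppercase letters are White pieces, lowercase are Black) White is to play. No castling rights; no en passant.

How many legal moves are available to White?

1

White to move; king on h1.
In check: yes, from the black bishop on f3.
Legal moves: Kh2.
Count: 1.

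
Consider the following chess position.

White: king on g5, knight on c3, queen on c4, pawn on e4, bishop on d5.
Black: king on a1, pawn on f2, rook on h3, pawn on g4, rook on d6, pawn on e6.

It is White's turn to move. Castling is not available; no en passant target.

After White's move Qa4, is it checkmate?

After Qa4: black king on a1; in check: yes, from the white queen on a4.
Black has 1 legal reply: Kb2.
In check but a legal move exists → not checkmate.

no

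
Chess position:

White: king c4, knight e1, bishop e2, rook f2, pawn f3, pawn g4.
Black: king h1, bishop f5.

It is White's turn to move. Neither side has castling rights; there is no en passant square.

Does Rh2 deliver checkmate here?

no

After Rh2: black king on h1; in check: yes, from the white rook on h2.
Black has 2 legal replies: Kxh2, Kg1.
In check but a legal move exists → not checkmate.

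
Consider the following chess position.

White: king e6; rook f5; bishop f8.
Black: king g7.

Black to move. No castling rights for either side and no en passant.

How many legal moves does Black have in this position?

Black to move; king on g7.
In check: yes, from the white bishop on f8.
Legal moves: Kh8, Kg8, Kh7, Kg6.
Count: 4.

4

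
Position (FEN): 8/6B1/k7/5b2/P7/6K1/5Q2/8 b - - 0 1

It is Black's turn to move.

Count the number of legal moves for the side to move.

13

Black to move; king on a6.
In check: no.
Legal moves: Kb7, Ka5, Bc8, Bh7, Bd7, Bg6, Be6, Bg4, Be4, Bh3, Bd3, Bc2, Bb1.
Count: 13.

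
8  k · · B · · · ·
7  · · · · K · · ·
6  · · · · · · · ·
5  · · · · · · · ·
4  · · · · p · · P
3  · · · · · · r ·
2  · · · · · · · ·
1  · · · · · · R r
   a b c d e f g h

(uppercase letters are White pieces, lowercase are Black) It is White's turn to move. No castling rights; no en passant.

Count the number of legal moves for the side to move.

White to move; king on e7.
In check: no.
Legal moves: Bc7, Bb6, Ba5, Kf8, Ke8, Kf7, Kd7, Kf6, Ke6, Kd6, Rxg3, Rg2, Rxh1, Rf1, Re1, Rd1, Rc1, Rb1, Ra1+, h5.
Count: 20.

20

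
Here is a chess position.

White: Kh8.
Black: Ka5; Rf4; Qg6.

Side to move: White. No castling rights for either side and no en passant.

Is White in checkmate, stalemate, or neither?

stalemate

White to move; white king on h8.
In check: no.
King squares — g7: attacked by Qg6; h7: attacked by Qg6; g8: attacked by Qg6.
Legal moves for White: none.
Not in check and no legal moves → stalemate.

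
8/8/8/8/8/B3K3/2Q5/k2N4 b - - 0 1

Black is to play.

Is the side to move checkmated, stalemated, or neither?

Black to move; black king on a1.
In check: no.
King squares — b1: attacked by Qc2; a2: attacked by Qc2; b2: attacked by Nd1.
Legal moves for Black: none.
Not in check and no legal moves → stalemate.

stalemate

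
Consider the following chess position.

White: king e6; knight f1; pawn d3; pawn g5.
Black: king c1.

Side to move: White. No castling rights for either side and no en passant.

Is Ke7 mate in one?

After Ke7: black king on c1; in check: no.
Black is not in check, so this cannot be checkmate.

no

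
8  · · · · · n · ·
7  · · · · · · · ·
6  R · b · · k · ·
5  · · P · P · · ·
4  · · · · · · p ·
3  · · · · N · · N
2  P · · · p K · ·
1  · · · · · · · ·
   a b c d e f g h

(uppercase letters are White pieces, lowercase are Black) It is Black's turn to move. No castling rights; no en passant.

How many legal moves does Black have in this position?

6

Black to move; king on f6.
In check: yes, from the white pawn on e5.
Legal moves: Kg7, Kf7, Ke7, Kg6, Ke6, Kxe5.
Count: 6.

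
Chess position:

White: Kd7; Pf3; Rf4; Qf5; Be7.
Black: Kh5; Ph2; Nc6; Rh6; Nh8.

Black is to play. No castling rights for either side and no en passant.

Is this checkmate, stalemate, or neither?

checkmate

Black to move; black king on h5.
In check: yes, from the white queen on f5.
King squares — g4: attacked by Pf3; h4: attacked by Rf4; g5: attacked by Qf5; g6: attacked by Qf5; h6: own rook.
Legal moves for Black: none.
In check with no legal moves → checkmate.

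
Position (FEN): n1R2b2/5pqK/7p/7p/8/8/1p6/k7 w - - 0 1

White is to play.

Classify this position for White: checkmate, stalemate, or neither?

White to move; white king on h7.
In check: yes, from the black queen on g7.
King squares — g6: attacked by Pf7; h6: attacked by Qg7; g7: attacked by Bf8; g8: attacked by Qg7; h8: attacked by Qg7.
Legal moves for White: none.
In check with no legal moves → checkmate.

checkmate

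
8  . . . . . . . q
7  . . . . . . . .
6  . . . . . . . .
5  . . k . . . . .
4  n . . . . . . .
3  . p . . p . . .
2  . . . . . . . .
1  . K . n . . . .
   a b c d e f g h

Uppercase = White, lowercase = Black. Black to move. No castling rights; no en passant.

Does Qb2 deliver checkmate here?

yes

After Qb2: white king on b1; in check: yes, from the black queen on b2.
King squares — a1: attacked by Qb2; c1: attacked by Qb2; a2: attacked by Qb2; b2: attacked by Nd1; c2: attacked by Qb2.
White has no legal moves → checkmate.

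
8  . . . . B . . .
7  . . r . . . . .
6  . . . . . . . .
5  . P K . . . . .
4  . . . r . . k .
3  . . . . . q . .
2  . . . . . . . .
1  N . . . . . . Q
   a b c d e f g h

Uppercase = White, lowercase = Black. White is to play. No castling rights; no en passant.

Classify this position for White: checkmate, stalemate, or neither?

White to move; white king on c5.
In check: yes, from the black rook on c7.
Legal moves for White: Kb6, Kxd4, Bc6.
White is in check but has 3 legal moves → neither.

neither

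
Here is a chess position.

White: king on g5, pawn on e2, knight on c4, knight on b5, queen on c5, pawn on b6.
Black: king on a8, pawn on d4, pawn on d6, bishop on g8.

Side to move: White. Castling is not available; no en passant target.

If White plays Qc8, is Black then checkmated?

After Qc8: black king on a8; in check: yes, from the white queen on c8.
King squares — a7: attacked by Nb5; b7: attacked by Qc8; b8: attacked by Qc8.
Black has no legal moves → checkmate.

yes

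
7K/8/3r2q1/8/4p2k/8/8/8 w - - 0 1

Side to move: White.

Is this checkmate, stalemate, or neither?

stalemate

White to move; white king on h8.
In check: no.
King squares — g7: attacked by Qg6; h7: attacked by Qg6; g8: attacked by Qg6.
Legal moves for White: none.
Not in check and no legal moves → stalemate.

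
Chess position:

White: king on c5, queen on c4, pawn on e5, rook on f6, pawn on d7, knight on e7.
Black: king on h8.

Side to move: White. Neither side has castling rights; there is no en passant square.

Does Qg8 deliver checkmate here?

yes

After Qg8: black king on h8; in check: yes, from the white queen on g8.
King squares — g7: attacked by Qg8; h7: attacked by Qg8; g8: attacked by Ne7.
Black has no legal moves → checkmate.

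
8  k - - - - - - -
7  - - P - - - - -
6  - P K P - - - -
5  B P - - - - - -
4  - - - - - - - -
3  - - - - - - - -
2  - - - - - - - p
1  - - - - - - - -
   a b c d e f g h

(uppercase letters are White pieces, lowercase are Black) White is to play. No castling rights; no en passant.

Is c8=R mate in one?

After c8=R: black king on a8; in check: yes, from the white rook on c8.
King squares — a7: attacked by Pb6; b7: attacked by Kc6; b8: attacked by Rc8.
Black has no legal moves → checkmate.

yes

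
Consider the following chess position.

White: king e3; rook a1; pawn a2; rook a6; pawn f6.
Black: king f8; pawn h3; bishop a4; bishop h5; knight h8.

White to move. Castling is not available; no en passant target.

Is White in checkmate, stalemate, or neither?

neither

White to move; white king on e3.
In check: no.
Legal moves for White include: Ra8+, Ra7, Re6, Rd6, Rc6, Rb6, Ra5, Rxa4, Kf4, Ke4, Kd4, Kd3, Kf2, Kd2, Rh1, Rg1, Rf1, Re1, ... (list truncated; more exist).
White has legal moves and is not in check → neither.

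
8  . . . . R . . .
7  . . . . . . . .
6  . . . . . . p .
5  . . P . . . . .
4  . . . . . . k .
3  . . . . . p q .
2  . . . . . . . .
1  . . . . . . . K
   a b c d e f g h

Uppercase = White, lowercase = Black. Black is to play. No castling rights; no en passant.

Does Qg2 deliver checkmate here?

After Qg2: white king on h1; in check: yes, from the black queen on g2.
King squares — g1: attacked by Qg2; g2: attacked by Pf3; h2: attacked by Qg2.
White has no legal moves → checkmate.

yes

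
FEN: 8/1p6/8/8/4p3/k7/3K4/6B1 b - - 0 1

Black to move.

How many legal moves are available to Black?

8

Black to move; king on a3.
In check: no.
Legal moves: Kb4, Ka4, Kb3, Kb2, Ka2, b6, e3+, b5.
Count: 8.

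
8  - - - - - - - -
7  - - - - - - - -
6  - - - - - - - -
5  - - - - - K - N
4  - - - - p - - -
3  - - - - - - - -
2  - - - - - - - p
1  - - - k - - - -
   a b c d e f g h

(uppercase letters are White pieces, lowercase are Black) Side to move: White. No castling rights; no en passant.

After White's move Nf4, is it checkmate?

After Nf4: black king on d1; in check: no.
Black is not in check, so this cannot be checkmate.

no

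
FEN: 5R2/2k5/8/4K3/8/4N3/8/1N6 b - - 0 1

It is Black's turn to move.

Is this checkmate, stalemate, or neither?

Black to move; black king on c7.
In check: no.
Legal moves for Black: Kd7, Kb7, Kc6, Kb6.
Black has 4 legal moves and is not in check → neither.

neither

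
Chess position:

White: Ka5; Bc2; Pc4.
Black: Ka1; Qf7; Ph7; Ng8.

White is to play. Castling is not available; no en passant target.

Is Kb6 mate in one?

After Kb6: black king on a1; in check: no.
Black is not in check, so this cannot be checkmate.

no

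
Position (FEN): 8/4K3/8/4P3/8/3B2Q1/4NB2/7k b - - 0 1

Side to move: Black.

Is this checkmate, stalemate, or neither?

stalemate

Black to move; black king on h1.
In check: no.
King squares — g1: attacked by Ne2; g2: attacked by Qg3; h2: attacked by Qg3.
Legal moves for Black: none.
Not in check and no legal moves → stalemate.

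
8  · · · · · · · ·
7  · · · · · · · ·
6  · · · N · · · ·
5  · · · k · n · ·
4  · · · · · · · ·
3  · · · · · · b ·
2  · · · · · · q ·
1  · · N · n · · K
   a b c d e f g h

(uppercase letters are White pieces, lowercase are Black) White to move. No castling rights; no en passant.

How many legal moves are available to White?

0

White to move; king on h1.
In check: yes, from the black queen on g2.
Legal moves: none.
Count: 0.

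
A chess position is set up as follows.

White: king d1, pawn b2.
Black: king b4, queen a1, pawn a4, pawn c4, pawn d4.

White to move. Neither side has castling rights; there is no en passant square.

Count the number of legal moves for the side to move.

White to move; king on d1.
In check: yes, from the black queen on a1.
Legal moves: Ke2, Kd2, Kc2.
Count: 3.

3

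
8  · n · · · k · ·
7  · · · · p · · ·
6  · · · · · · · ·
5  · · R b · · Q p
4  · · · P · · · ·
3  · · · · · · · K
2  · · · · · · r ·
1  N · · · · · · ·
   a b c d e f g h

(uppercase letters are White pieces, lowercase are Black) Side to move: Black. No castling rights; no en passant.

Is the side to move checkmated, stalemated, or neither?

neither

Black to move; black king on f8.
In check: no.
Legal moves for Black include: Ke8, Kf7, Nd7, Nc6, Na6, Bg8, Ba8, Bf7, Bb7, Be6+, Bc6, Be4, Bc4, Bf3, Bb3, Ba2, Rxg5, Rg4, ... (list truncated; more exist).
Black has legal moves and is not in check → neither.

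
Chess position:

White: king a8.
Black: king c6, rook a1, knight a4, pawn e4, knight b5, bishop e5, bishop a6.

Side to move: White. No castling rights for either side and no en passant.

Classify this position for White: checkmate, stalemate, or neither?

White to move; white king on a8.
In check: no.
King squares — a7: attacked by Nb5; b7: attacked by Ba6; b8: attacked by Be5.
Legal moves for White: none.
Not in check and no legal moves → stalemate.

stalemate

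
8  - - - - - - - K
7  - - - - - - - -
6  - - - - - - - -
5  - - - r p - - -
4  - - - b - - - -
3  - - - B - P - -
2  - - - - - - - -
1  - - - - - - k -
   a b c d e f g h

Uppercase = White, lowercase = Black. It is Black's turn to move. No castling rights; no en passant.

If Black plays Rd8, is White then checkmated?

no

After Rd8: white king on h8; in check: yes, from the black rook on d8.
White has 2 legal replies: Kh7, Kg7.
In check but a legal move exists → not checkmate.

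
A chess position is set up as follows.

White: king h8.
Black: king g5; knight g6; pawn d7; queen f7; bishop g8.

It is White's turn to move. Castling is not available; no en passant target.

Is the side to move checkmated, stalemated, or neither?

checkmate

White to move; white king on h8.
In check: yes, from the black knight on g6.
King squares — g7: attacked by Qf7; h7: attacked by Qf7; g8: attacked by Qf7.
Legal moves for White: none.
In check with no legal moves → checkmate.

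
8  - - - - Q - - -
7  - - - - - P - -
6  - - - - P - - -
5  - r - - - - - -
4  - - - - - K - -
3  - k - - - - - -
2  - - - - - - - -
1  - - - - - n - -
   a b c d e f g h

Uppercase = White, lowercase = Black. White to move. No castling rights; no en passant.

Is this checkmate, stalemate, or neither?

White to move; white king on f4.
In check: no.
Legal moves for White include: Qh8, Qg8, Qf8, Qd8, Qc8, Qb8, Qa8, Qe7, Qd7, Qc6, Qxb5+, Kg4, Ke4, Kf3, f8=Q, f8=R, f8=B, f8=N, ... (list truncated; more exist).
White has legal moves and is not in check → neither.

neither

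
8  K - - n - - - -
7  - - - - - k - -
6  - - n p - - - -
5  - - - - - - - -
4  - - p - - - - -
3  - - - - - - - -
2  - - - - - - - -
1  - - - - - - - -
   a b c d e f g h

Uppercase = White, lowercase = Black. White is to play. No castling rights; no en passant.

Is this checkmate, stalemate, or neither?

White to move; white king on a8.
In check: no.
King squares — a7: attacked by Nc6; b7: attacked by Nd8; b8: attacked by Nc6.
Legal moves for White: none.
Not in check and no legal moves → stalemate.

stalemate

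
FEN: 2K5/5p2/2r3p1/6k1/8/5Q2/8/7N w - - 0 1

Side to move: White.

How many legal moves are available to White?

White to move; king on c8.
In check: yes, from the black rook on c6.
Legal moves: Kd8, Kb8, Kd7, Kb7, Qxc6.
Count: 5.

5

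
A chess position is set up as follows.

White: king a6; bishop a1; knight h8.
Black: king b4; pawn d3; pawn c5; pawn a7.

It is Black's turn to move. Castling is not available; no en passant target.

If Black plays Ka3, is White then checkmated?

After Ka3: white king on a6; in check: no.
White is not in check, so this cannot be checkmate.

no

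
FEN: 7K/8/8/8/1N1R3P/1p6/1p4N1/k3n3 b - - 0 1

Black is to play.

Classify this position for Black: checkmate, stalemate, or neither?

Black to move; black king on a1.
In check: no.
Legal moves for Black: Nf3, Nd3, Nxg2, Nc2, Kb1, b1=Q, b1=R, b1=B, b1=N.
Black has 9 legal moves and is not in check → neither.

neither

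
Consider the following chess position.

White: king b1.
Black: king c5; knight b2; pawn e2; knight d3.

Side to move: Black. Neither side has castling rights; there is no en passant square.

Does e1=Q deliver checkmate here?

no

After e1=Q: white king on b1; in check: yes, from the black queen on e1.
White has 2 legal replies: Kc2, Ka2.
In check but a legal move exists → not checkmate.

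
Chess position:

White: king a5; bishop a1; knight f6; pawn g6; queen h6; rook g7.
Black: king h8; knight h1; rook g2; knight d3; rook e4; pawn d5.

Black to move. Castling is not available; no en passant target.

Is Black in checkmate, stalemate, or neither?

Black to move; black king on h8.
In check: yes, from the white queen on h6.
King squares — g7: attacked by Qh6; h7: attacked by Nf6; g8: attacked by Nf6.
Legal moves for Black: none.
In check with no legal moves → checkmate.

checkmate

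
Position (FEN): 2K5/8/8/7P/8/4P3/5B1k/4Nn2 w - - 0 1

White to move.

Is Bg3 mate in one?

After Bg3: black king on h2; in check: yes, from the white bishop on g3.
Black has 5 legal replies: Kh3, Kxg3, Kh1, Kg1, Nxg3.
In check but a legal move exists → not checkmate.

no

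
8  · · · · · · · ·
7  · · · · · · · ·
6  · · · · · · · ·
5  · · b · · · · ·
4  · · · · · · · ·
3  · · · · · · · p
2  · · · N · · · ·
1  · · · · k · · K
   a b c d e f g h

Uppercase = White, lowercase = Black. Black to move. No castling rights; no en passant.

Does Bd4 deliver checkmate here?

After Bd4: white king on h1; in check: no.
White is not in check, so this cannot be checkmate.

no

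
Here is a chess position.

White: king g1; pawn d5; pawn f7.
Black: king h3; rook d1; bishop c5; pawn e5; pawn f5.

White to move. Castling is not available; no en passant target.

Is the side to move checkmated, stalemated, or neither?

checkmate

White to move; white king on g1.
In check: yes, from the black rook on d1 and the black bishop on c5.
King squares — f1: attacked by Rd1; h1: attacked by Rd1; f2: attacked by Bc5; g2: attacked by Kh3; h2: attacked by Kh3.
Legal moves for White: none.
In check with no legal moves → checkmate.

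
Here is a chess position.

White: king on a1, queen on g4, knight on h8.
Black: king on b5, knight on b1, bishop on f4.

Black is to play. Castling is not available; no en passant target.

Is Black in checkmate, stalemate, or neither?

neither

Black to move; black king on b5.
In check: no.
Legal moves for Black include: Kc6, Kb6, Ka6, Kc5, Ka5, Kc4, Kb4, Ka4, Bb8, Bc7, Bh6, Bd6, Bg5, Be5+, Bg3, Be3, Bh2, Bd2, ... (list truncated; more exist).
Black has legal moves and is not in check → neither.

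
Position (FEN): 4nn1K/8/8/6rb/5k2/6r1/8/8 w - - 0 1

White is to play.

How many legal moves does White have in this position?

White to move; king on h8.
In check: no.
Legal moves: none.
Count: 0.

0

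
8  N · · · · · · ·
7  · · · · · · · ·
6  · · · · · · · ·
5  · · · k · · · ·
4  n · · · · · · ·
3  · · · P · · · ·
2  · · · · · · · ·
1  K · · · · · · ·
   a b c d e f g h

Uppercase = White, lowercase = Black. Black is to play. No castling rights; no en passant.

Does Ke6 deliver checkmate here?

After Ke6: white king on a1; in check: no.
White is not in check, so this cannot be checkmate.

no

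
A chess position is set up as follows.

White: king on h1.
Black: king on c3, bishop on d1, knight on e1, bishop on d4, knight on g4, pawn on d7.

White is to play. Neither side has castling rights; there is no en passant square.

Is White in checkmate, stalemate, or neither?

stalemate

White to move; white king on h1.
In check: no.
King squares — g1: attacked by Bd4; g2: attacked by Ne1; h2: attacked by Ng4.
Legal moves for White: none.
Not in check and no legal moves → stalemate.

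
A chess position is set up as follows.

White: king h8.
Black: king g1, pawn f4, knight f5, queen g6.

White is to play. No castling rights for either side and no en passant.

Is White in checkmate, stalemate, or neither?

White to move; white king on h8.
In check: no.
King squares — g7: attacked by Nf5; h7: attacked by Qg6; g8: attacked by Qg6.
Legal moves for White: none.
Not in check and no legal moves → stalemate.

stalemate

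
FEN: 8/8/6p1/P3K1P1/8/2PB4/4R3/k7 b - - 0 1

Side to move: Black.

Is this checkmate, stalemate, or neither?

Black to move; black king on a1.
In check: no.
King squares — b1: attacked by Bd3; a2: attacked by Re2; b2: attacked by Re2.
Legal moves for Black: none.
Not in check and no legal moves → stalemate.

stalemate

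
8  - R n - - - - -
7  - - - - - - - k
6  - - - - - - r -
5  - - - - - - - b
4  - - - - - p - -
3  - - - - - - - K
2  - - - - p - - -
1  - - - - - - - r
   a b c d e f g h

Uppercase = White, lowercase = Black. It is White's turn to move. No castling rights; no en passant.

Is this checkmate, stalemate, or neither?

White to move; white king on h3.
In check: yes, from the black rook on h1.
King squares — g2: attacked by Rg6; h2: attacked by Rh1; g3: attacked by Pf4; g4: attacked by Bh5; h4: attacked by Rh1.
Legal moves for White: none.
In check with no legal moves → checkmate.

checkmate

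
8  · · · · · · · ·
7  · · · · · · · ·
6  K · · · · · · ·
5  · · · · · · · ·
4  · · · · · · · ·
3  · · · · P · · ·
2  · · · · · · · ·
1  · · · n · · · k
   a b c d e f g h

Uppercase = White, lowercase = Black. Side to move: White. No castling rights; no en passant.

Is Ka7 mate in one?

After Ka7: black king on h1; in check: no.
Black is not in check, so this cannot be checkmate.

no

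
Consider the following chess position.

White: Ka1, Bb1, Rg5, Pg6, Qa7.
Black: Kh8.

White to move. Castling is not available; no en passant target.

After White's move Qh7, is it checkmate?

After Qh7: black king on h8; in check: yes, from the white queen on h7.
King squares — g7: attacked by Qh7; h7: attacked by Pg6; g8: attacked by Qh7.
Black has no legal moves → checkmate.

yes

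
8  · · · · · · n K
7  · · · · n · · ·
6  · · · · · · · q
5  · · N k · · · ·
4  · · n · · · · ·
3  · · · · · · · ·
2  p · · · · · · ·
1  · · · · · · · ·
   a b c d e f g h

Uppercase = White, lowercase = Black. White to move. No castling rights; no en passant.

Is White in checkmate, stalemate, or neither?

White to move; white king on h8.
In check: yes, from the black queen on h6.
King squares — g7: attacked by Qh6; h7: attacked by Qh6; g8: attacked by Ne7.
Legal moves for White: none.
In check with no legal moves → checkmate.

checkmate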